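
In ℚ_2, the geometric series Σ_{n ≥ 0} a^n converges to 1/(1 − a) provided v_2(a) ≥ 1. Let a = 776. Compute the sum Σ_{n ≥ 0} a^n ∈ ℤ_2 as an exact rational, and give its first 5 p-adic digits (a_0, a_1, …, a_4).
Σ a^n = 1/(1 − a) = -1/775;  first 5 digits = (1, 0, 0, 1, 0)

v_2(a) = 3 ≥ 1, so the series converges in ℤ_2 to 1/(1 − a) = 1/(1 − 776) = -1/775. Expand this rational in ℤ_2: compute digits iteratively via d_i = x_i mod 2, x_{i+1} = (x_i − d_i)/2. The first 5 digits are (1, 0, 0, 1, 0).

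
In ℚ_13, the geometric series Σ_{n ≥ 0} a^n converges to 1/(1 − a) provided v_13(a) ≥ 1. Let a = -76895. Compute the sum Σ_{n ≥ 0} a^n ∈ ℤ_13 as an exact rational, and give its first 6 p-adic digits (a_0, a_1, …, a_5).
Σ a^n = 1/(1 − a) = 1/76896;  first 6 digits = (1, 0, 0, 4, 10, 12)

v_13(a) = 3 ≥ 1, so the series converges in ℤ_13 to 1/(1 − a) = 1/(1 − (-76895)) = 1/76896. Expand this rational in ℤ_13: compute digits iteratively via d_i = x_i mod 13, x_{i+1} = (x_i − d_i)/13. The first 6 digits are (1, 0, 0, 4, 10, 12).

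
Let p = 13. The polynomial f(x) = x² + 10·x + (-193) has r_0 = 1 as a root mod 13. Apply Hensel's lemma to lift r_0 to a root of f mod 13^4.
r_3 = 2016 (mod 28561)

Hensel: r_{i+1} = r_i − f(r_i)·(f′(r_i))^{-1} mod 13^{i+2}, f′(x) = 2x + 10. Iterate:
  r_0 = 1 (mod 13)
  r_1 = 157 (mod 169)
  r_2 = 2016 (mod 2197)
  r_3 = 2016 (mod 28561)
Final: r = 2016 satisfies f(r) ≡ 0 mod 13^4.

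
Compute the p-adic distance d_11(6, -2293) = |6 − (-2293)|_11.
d_11(6, -2293) = 1/121

Step 1 — x − y = 6 − (-2293) = 2299. Step 2 — v_11(2299) = 2 (factor: 2299 = (11^2 · 19); the sign does not affect v_p). Step 3 — |x − y|_11 = 11^{-2} = 1/121.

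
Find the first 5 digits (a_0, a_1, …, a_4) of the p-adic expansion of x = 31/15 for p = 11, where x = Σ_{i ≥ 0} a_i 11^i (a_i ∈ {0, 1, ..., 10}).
(a_0, …, a_4) = (5, 10, 2, 10, 2)

v_11(31/15) = 0 (numerator and denominator both coprime to 11), so x ∈ ℤ_11^×. Compute digits iteratively via a_i = x_i mod 11, x_{i+1} = (x_i − a_i)/11, with x_0 = x:
  x_0 = 31/15;  a_0 = 5;  x_1 = (x_0 − 5)/11 = -4/15
  x_1 = -4/15;  a_1 = 10;  x_2 = (x_1 − 10)/11 = -14/15
  x_2 = -14/15;  a_2 = 2;  x_3 = (x_2 − 2)/11 = -4/15
  x_3 = -4/15;  a_3 = 10;  x_4 = (x_3 − 10)/11 = -14/15
  x_4 = -14/15;  a_4 = 2;  x_5 = (x_4 − 2)/11 = -4/15
Digits: (5, 10, 2, 10, 2).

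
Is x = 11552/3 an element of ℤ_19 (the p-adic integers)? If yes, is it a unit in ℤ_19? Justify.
x ∈ ℤ_19 but not a unit; v_19(x) = 2 > 0

ℤ_19 = {x ∈ ℚ_19 : v_19(x) ≥ 0} and ℤ_19^× = {x ∈ ℤ_19 : v_19(x) = 0}. Here v_19(11552/3) = v_19(num) − v_19(den) = 2; compare against these criteria.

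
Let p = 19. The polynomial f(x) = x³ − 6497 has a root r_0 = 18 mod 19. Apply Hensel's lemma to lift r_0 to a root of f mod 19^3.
r_2 = 2165 (mod 6859)

Hensel: r_{i+1} = r_i − f(r_i)/f′(r_i) mod 19^{i+2}, where f′(x) = 3x². Iterate:
  r_0 = 18 (mod 19)
  r_1 = 360 (mod 361)
  r_2 = 2165 (mod 6859)
Final: r = 2165 with f(r) ≡ 0 mod 19^3.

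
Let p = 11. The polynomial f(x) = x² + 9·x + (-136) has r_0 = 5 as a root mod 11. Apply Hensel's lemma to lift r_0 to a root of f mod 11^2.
r_1 = 104 (mod 121)

Hensel: r_{i+1} = r_i − f(r_i)·(f′(r_i))^{-1} mod 11^{i+2}, f′(x) = 2x + 9. Iterate:
  r_0 = 5 (mod 11)
  r_1 = 104 (mod 121)
Final: r = 104 satisfies f(r) ≡ 0 mod 11^2.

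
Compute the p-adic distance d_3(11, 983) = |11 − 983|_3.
d_3(11, 983) = 1/243

Step 1 — x − y = 11 − 983 = -972. Step 2 — v_3(-972) = 5 (factor: -972 = −(3^5 · 4); the sign does not affect v_p). Step 3 — |x − y|_3 = 3^{-5} = 1/243.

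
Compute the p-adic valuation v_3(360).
v_3(360) = 2

v_3(n) is the largest exponent k such that 3^k divides n. Factor out: 360 = 3^2 · 40. (Sign doesn't affect v_p.) So v_3(360) = 2.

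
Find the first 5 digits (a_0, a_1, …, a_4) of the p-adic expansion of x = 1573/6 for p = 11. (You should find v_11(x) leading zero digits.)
(a_0, …, a_4) = (0, 0, 4, 9, 1)

v_11(1573/6) = 2, so a_0 = ... = a_1 = 0. Factor out: x = 11^2 · u with u = 13/6 a unit in ℤ_11. Expand u iteratively via a_{v+i} = u_i mod 11, u_{i+1} = (u_i − a_{v+i})/11:
  u_0 = 13/6;  a_2 = 4;  u_1 = (u_0 − 4)/11 = -1/6
  u_1 = -1/6;  a_3 = 9;  u_2 = (u_1 − 9)/11 = -5/6
  u_2 = -5/6;  a_4 = 1;  u_3 = (u_2 − 1)/11 = -1/6
Digits: (0, 0, 4, 9, 1).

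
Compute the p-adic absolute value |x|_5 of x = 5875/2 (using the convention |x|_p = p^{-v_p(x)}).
|5875/2|_5 = 1/125

Step 1 — compute v_5(x) by factoring powers of 5 out of the numerator and denominator: v_5(5875/2) = 3. Step 2 — apply |x|_p = p^{-v_p(x)} = 5^{-3} = 1/125.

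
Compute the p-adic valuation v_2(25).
v_2(25) = 0

v_2(n) is the largest exponent k such that 2^k divides n. Factor out: 25 = 2^0 · 25. (Sign doesn't affect v_p.) So v_2(25) = 0.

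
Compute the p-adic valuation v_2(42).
v_2(42) = 1

v_2(n) is the largest exponent k such that 2^k divides n. Factor out: 42 = 2^1 · 21. (Sign doesn't affect v_p.) So v_2(42) = 1.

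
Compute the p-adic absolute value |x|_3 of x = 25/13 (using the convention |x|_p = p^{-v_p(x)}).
|25/13|_3 = 1

Step 1 — compute v_3(x) by factoring powers of 3 out of the numerator and denominator: v_3(25/13) = 0. Step 2 — apply |x|_p = p^{-v_p(x)} = 3^{0} = 1.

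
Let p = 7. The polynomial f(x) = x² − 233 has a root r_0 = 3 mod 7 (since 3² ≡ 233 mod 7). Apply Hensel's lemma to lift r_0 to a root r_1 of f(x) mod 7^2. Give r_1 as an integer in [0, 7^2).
r_1 = 24 (mod 49)

Hensel's recurrence: r_{i+1} = r_i − f(r_i)·(f′(r_i))^{-1} mod 7^{i+2}, with f′(x) = 2x. Iterate:
  r_0 = 3 (mod 7)
  r_1 = 24 (mod 49)
Final: r_1 = 24, and one checks f(r_1) ≡ 0 mod 7^2.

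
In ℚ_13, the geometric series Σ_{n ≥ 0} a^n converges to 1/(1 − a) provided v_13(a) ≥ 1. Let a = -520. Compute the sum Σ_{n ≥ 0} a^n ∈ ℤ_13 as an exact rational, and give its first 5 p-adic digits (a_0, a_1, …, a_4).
Σ a^n = 1/(1 − a) = 1/521;  first 5 digits = (1, 12, 10, 4, 1)

v_13(a) = 1 ≥ 1, so the series converges in ℤ_13 to 1/(1 − a) = 1/(1 − (-520)) = 1/521. Expand this rational in ℤ_13: compute digits iteratively via d_i = x_i mod 13, x_{i+1} = (x_i − d_i)/13. The first 5 digits are (1, 12, 10, 4, 1).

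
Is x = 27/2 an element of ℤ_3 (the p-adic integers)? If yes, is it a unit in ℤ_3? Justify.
x ∈ ℤ_3 but not a unit; v_3(x) = 3 > 0

ℤ_3 = {x ∈ ℚ_3 : v_3(x) ≥ 0} and ℤ_3^× = {x ∈ ℤ_3 : v_3(x) = 0}. Here v_3(27/2) = v_3(num) − v_3(den) = 3; compare against these criteria.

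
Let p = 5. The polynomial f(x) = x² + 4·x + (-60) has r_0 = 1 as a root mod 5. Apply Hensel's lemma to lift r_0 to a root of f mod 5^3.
r_2 = 6 (mod 125)

Hensel: r_{i+1} = r_i − f(r_i)·(f′(r_i))^{-1} mod 5^{i+2}, f′(x) = 2x + 4. Iterate:
  r_0 = 1 (mod 5)
  r_1 = 6 (mod 25)
  r_2 = 6 (mod 125)
Final: r = 6 satisfies f(r) ≡ 0 mod 5^3.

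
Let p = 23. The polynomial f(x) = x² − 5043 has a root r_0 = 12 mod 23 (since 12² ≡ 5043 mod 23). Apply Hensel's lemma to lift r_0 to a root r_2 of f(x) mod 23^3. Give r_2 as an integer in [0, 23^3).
r_2 = 7027 (mod 12167)

Hensel's recurrence: r_{i+1} = r_i − f(r_i)·(f′(r_i))^{-1} mod 23^{i+2}, with f′(x) = 2x. Iterate:
  r_0 = 12 (mod 23)
  r_1 = 150 (mod 529)
  r_2 = 7027 (mod 12167)
Final: r_2 = 7027, and one checks f(r_2) ≡ 0 mod 23^3.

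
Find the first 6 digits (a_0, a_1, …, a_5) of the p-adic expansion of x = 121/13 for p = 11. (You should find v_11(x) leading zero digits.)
(a_0, …, a_5) = (0, 0, 6, 2, 4, 3)

v_11(121/13) = 2, so a_0 = ... = a_1 = 0. Factor out: x = 11^2 · u with u = 1/13 a unit in ℤ_11. Expand u iteratively via a_{v+i} = u_i mod 11, u_{i+1} = (u_i − a_{v+i})/11:
  u_0 = 1/13;  a_2 = 6;  u_1 = (u_0 − 6)/11 = -7/13
  u_1 = -7/13;  a_3 = 2;  u_2 = (u_1 − 2)/11 = -3/13
  u_2 = -3/13;  a_4 = 4;  u_3 = (u_2 − 4)/11 = -5/13
  u_3 = -5/13;  a_5 = 3;  u_4 = (u_3 − 3)/11 = -4/13
Digits: (0, 0, 6, 2, 4, 3).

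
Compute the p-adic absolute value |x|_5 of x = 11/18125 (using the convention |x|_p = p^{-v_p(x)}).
|11/18125|_5 = 625

Step 1 — compute v_5(x) by factoring powers of 5 out of the numerator and denominator: v_5(11/18125) = -4. Step 2 — apply |x|_p = p^{-v_p(x)} = 5^{4} = 625.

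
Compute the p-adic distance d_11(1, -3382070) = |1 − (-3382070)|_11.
d_11(1, -3382070) = 1/161051

Step 1 — x − y = 1 − (-3382070) = 3382071. Step 2 — v_11(3382071) = 5 (factor: 3382071 = (11^5 · 21); the sign does not affect v_p). Step 3 — |x − y|_11 = 11^{-5} = 1/161051.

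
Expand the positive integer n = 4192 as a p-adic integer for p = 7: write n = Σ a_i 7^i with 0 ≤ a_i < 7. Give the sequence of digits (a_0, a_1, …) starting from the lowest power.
(a_0, a_1, …) = (6, 3, 1, 5, 1)

Repeated division by 7 gives the digits low-to-high: 4192 = 6 + 3·7^1 + 1·7^2 + 5·7^3 + 1·7^4. Digit sequence: (6, 3, 1, 5, 1).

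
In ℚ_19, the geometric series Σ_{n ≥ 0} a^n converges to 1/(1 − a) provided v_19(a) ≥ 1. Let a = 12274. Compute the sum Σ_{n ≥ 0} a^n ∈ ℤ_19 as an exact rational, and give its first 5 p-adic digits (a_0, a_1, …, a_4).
Σ a^n = 1/(1 − a) = -1/12273;  first 5 digits = (1, 0, 15, 1, 16)

v_19(a) = 2 ≥ 1, so the series converges in ℤ_19 to 1/(1 − a) = 1/(1 − 12274) = -1/12273. Expand this rational in ℤ_19: compute digits iteratively via d_i = x_i mod 19, x_{i+1} = (x_i − d_i)/19. The first 5 digits are (1, 0, 15, 1, 16).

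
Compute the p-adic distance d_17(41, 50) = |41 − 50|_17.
d_17(41, 50) = 1

Step 1 — x − y = 41 − 50 = -9. Step 2 — v_17(-9) = 0 (factor: -9 = −(17^0 · 9); the sign does not affect v_p). Step 3 — |x − y|_17 = 17^{0} = 1.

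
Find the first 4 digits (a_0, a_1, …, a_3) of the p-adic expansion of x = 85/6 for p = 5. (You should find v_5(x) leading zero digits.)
(a_0, …, a_3) = (0, 2, 1, 4)

v_5(85/6) = 1, so a_0 = ... = a_0 = 0. Factor out: x = 5^1 · u with u = 17/6 a unit in ℤ_5. Expand u iteratively via a_{v+i} = u_i mod 5, u_{i+1} = (u_i − a_{v+i})/5:
  u_0 = 17/6;  a_1 = 2;  u_1 = (u_0 − 2)/5 = 1/6
  u_1 = 1/6;  a_2 = 1;  u_2 = (u_1 − 1)/5 = -1/6
  u_2 = -1/6;  a_3 = 4;  u_3 = (u_2 − 4)/5 = -5/6
Digits: (0, 2, 1, 4).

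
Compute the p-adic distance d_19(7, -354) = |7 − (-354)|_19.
d_19(7, -354) = 1/361

Step 1 — x − y = 7 − (-354) = 361. Step 2 — v_19(361) = 2 (factor: 361 = (19^2 · 1); the sign does not affect v_p). Step 3 — |x − y|_19 = 19^{-2} = 1/361.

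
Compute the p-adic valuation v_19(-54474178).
v_19(-54474178) = 5

v_19(n) is the largest exponent k such that 19^k divides n. Factor out: -54474178 = -19^5 · 22. (Sign doesn't affect v_p.) So v_19(-54474178) = 5.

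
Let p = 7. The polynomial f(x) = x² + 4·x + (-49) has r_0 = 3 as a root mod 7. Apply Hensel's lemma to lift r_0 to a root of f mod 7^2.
r_1 = 45 (mod 49)

Hensel: r_{i+1} = r_i − f(r_i)·(f′(r_i))^{-1} mod 7^{i+2}, f′(x) = 2x + 4. Iterate:
  r_0 = 3 (mod 7)
  r_1 = 45 (mod 49)
Final: r = 45 satisfies f(r) ≡ 0 mod 7^2.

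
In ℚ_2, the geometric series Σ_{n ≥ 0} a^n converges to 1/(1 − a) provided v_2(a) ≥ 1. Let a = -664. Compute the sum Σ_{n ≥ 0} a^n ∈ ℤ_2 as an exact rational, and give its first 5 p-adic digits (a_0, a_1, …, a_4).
Σ a^n = 1/(1 − a) = 1/665;  first 5 digits = (1, 0, 0, 1, 0)

v_2(a) = 3 ≥ 1, so the series converges in ℤ_2 to 1/(1 − a) = 1/(1 − (-664)) = 1/665. Expand this rational in ℤ_2: compute digits iteratively via d_i = x_i mod 2, x_{i+1} = (x_i − d_i)/2. The first 5 digits are (1, 0, 0, 1, 0).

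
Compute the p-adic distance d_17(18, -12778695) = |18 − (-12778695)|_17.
d_17(18, -12778695) = 1/1419857

Step 1 — x − y = 18 − (-12778695) = 12778713. Step 2 — v_17(12778713) = 5 (factor: 12778713 = (17^5 · 9); the sign does not affect v_p). Step 3 — |x − y|_17 = 17^{-5} = 1/1419857.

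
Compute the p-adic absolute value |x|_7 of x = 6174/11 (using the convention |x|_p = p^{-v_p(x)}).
|6174/11|_7 = 1/343

Step 1 — compute v_7(x) by factoring powers of 7 out of the numerator and denominator: v_7(6174/11) = 3. Step 2 — apply |x|_p = p^{-v_p(x)} = 7^{-3} = 1/343.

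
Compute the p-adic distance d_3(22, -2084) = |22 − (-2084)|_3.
d_3(22, -2084) = 1/81

Step 1 — x − y = 22 − (-2084) = 2106. Step 2 — v_3(2106) = 4 (factor: 2106 = (3^4 · 26); the sign does not affect v_p). Step 3 — |x − y|_3 = 3^{-4} = 1/81.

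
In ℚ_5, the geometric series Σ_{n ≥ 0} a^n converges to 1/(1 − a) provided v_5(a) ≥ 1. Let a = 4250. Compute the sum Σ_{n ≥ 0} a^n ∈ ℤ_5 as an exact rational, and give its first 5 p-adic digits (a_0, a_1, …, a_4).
Σ a^n = 1/(1 − a) = -1/4249;  first 5 digits = (1, 0, 0, 4, 1)

v_5(a) = 3 ≥ 1, so the series converges in ℤ_5 to 1/(1 − a) = 1/(1 − 4250) = -1/4249. Expand this rational in ℤ_5: compute digits iteratively via d_i = x_i mod 5, x_{i+1} = (x_i − d_i)/5. The first 5 digits are (1, 0, 0, 4, 1).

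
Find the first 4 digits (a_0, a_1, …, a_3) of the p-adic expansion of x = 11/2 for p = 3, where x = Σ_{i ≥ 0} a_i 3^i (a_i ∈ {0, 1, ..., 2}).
(a_0, …, a_3) = (1, 0, 2, 1)

v_3(11/2) = 0 (numerator and denominator both coprime to 3), so x ∈ ℤ_3^×. Compute digits iteratively via a_i = x_i mod 3, x_{i+1} = (x_i − a_i)/3, with x_0 = x:
  x_0 = 11/2;  a_0 = 1;  x_1 = (x_0 − 1)/3 = 3/2
  x_1 = 3/2;  a_1 = 0;  x_2 = (x_1 − 0)/3 = 1/2
  x_2 = 1/2;  a_2 = 2;  x_3 = (x_2 − 2)/3 = -1/2
  x_3 = -1/2;  a_3 = 1;  x_4 = (x_3 − 1)/3 = -1/2
Digits: (1, 0, 2, 1).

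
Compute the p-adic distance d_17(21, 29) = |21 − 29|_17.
d_17(21, 29) = 1

Step 1 — x − y = 21 − 29 = -8. Step 2 — v_17(-8) = 0 (factor: -8 = −(17^0 · 8); the sign does not affect v_p). Step 3 — |x − y|_17 = 17^{0} = 1.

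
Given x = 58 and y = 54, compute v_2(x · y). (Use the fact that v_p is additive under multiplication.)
v_2(3132) = 2

v_p(x) = 1 (factor: 58 = 2^1 · 29); v_p(y) = 1 (factor: 54 = 2^1 · 27). Additivity: v_p(xy) = v_p(x) + v_p(y) = 1 + 1 = 2. (Direct check: xy = 3132 = 2^2 · (783).)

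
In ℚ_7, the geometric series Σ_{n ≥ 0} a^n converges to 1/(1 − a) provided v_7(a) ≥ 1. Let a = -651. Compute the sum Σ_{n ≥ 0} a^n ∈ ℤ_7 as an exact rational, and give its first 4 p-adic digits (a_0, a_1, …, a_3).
Σ a^n = 1/(1 − a) = 1/652;  first 4 digits = (1, 5, 4, 0)

v_7(a) = 1 ≥ 1, so the series converges in ℤ_7 to 1/(1 − a) = 1/(1 − (-651)) = 1/652. Expand this rational in ℤ_7: compute digits iteratively via d_i = x_i mod 7, x_{i+1} = (x_i − d_i)/7. The first 4 digits are (1, 5, 4, 0).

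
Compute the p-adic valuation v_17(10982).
v_17(10982) = 2

v_17(n) is the largest exponent k such that 17^k divides n. Factor out: 10982 = 17^2 · 38. (Sign doesn't affect v_p.) So v_17(10982) = 2.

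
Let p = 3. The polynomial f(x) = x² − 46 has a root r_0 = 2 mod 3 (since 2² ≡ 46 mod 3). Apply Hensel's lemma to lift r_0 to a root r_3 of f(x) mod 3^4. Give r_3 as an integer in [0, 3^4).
r_3 = 17 (mod 81)

Hensel's recurrence: r_{i+1} = r_i − f(r_i)·(f′(r_i))^{-1} mod 3^{i+2}, with f′(x) = 2x. Iterate:
  r_0 = 2 (mod 3)
  r_1 = 8 (mod 9)
  r_2 = 17 (mod 27)
  r_3 = 17 (mod 81)
Final: r_3 = 17, and one checks f(r_3) ≡ 0 mod 3^4.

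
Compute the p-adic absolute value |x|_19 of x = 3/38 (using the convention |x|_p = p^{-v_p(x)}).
|3/38|_19 = 19

Step 1 — compute v_19(x) by factoring powers of 19 out of the numerator and denominator: v_19(3/38) = -1. Step 2 — apply |x|_p = p^{-v_p(x)} = 19^{1} = 19.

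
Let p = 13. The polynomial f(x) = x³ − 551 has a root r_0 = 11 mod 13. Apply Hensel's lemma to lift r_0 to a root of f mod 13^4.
r_3 = 6706 (mod 28561)

Hensel: r_{i+1} = r_i − f(r_i)/f′(r_i) mod 13^{i+2}, where f′(x) = 3x². Iterate:
  r_0 = 11 (mod 13)
  r_1 = 115 (mod 169)
  r_2 = 115 (mod 2197)
  r_3 = 6706 (mod 28561)
Final: r = 6706 with f(r) ≡ 0 mod 13^4.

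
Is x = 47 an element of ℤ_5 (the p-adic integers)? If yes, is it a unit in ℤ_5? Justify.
x ∈ ℤ_5^× (unit); v_5(x) = 0

ℤ_5 = {x ∈ ℚ_5 : v_5(x) ≥ 0} and ℤ_5^× = {x ∈ ℤ_5 : v_5(x) = 0}. Here v_5(47) = v_5(num) − v_5(den) = 0; compare against these criteria.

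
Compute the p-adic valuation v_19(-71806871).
v_19(-71806871) = 5

v_19(n) is the largest exponent k such that 19^k divides n. Factor out: -71806871 = -19^5 · 29. (Sign doesn't affect v_p.) So v_19(-71806871) = 5.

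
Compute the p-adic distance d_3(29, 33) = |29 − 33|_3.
d_3(29, 33) = 1

Step 1 — x − y = 29 − 33 = -4. Step 2 — v_3(-4) = 0 (factor: -4 = −(3^0 · 4); the sign does not affect v_p). Step 3 — |x − y|_3 = 3^{0} = 1.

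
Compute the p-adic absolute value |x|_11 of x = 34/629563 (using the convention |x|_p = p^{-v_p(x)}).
|34/629563|_11 = 14641

Step 1 — compute v_11(x) by factoring powers of 11 out of the numerator and denominator: v_11(34/629563) = -4. Step 2 — apply |x|_p = p^{-v_p(x)} = 11^{4} = 14641.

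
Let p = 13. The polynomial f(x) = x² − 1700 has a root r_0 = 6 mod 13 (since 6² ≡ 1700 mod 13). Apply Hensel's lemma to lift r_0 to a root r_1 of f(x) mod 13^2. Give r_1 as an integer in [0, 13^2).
r_1 = 32 (mod 169)

Hensel's recurrence: r_{i+1} = r_i − f(r_i)·(f′(r_i))^{-1} mod 13^{i+2}, with f′(x) = 2x. Iterate:
  r_0 = 6 (mod 13)
  r_1 = 32 (mod 169)
Final: r_1 = 32, and one checks f(r_1) ≡ 0 mod 13^2.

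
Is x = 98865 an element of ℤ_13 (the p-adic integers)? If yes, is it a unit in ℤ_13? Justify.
x ∈ ℤ_13 but not a unit; v_13(x) = 3 > 0

ℤ_13 = {x ∈ ℚ_13 : v_13(x) ≥ 0} and ℤ_13^× = {x ∈ ℤ_13 : v_13(x) = 0}. Here v_13(98865) = v_13(num) − v_13(den) = 3; compare against these criteria.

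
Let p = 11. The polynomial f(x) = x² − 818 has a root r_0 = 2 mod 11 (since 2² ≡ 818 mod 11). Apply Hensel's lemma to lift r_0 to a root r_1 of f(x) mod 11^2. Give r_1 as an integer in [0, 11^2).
r_1 = 24 (mod 121)

Hensel's recurrence: r_{i+1} = r_i − f(r_i)·(f′(r_i))^{-1} mod 11^{i+2}, with f′(x) = 2x. Iterate:
  r_0 = 2 (mod 11)
  r_1 = 24 (mod 121)
Final: r_1 = 24, and one checks f(r_1) ≡ 0 mod 11^2.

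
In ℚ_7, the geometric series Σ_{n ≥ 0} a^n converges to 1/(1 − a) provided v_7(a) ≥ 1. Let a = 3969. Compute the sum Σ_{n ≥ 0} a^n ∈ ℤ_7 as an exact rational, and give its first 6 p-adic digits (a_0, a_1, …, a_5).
Σ a^n = 1/(1 − a) = -1/3968;  first 6 digits = (1, 0, 4, 4, 3, 6)

v_7(a) = 2 ≥ 1, so the series converges in ℤ_7 to 1/(1 − a) = 1/(1 − 3969) = -1/3968. Expand this rational in ℤ_7: compute digits iteratively via d_i = x_i mod 7, x_{i+1} = (x_i − d_i)/7. The first 6 digits are (1, 0, 4, 4, 3, 6).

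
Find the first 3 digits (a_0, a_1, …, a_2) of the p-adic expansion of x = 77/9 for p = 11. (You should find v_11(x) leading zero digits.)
(a_0, …, a_2) = (0, 2, 6)

v_11(77/9) = 1, so a_0 = ... = a_0 = 0. Factor out: x = 11^1 · u with u = 7/9 a unit in ℤ_11. Expand u iteratively via a_{v+i} = u_i mod 11, u_{i+1} = (u_i − a_{v+i})/11:
  u_0 = 7/9;  a_1 = 2;  u_1 = (u_0 − 2)/11 = -1/9
  u_1 = -1/9;  a_2 = 6;  u_2 = (u_1 − 6)/11 = -5/9
Digits: (0, 2, 6).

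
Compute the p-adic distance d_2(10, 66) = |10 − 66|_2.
d_2(10, 66) = 1/8

Step 1 — x − y = 10 − 66 = -56. Step 2 — v_2(-56) = 3 (factor: -56 = −(2^3 · 7); the sign does not affect v_p). Step 3 — |x − y|_2 = 2^{-3} = 1/8.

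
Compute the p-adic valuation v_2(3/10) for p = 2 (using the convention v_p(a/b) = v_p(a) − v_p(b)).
v_2(3/10) = -1

Factor powers of 2 from the numerator and denominator of the reduced fraction: 3 = 2^0 · 3 and 10 = 2^1 · 5. Apply v_p(a/b) = v_p(a) − v_p(b): v_2(3/10) = 0 − 1 = -1.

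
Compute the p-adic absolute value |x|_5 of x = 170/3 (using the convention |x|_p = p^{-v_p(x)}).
|170/3|_5 = 1/5

Step 1 — compute v_5(x) by factoring powers of 5 out of the numerator and denominator: v_5(170/3) = 1. Step 2 — apply |x|_p = p^{-v_p(x)} = 5^{-1} = 1/5.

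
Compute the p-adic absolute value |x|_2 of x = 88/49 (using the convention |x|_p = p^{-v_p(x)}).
|88/49|_2 = 1/8

Step 1 — compute v_2(x) by factoring powers of 2 out of the numerator and denominator: v_2(88/49) = 3. Step 2 — apply |x|_p = p^{-v_p(x)} = 2^{-3} = 1/8.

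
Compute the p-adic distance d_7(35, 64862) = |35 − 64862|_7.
d_7(35, 64862) = 1/2401

Step 1 — x − y = 35 − 64862 = -64827. Step 2 — v_7(-64827) = 4 (factor: -64827 = −(7^4 · 27); the sign does not affect v_p). Step 3 — |x − y|_7 = 7^{-4} = 1/2401.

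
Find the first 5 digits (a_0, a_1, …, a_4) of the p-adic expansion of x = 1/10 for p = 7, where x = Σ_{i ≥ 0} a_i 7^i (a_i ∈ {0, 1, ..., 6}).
(a_0, …, a_4) = (5, 0, 2, 6, 4)

v_7(1/10) = 0 (numerator and denominator both coprime to 7), so x ∈ ℤ_7^×. Compute digits iteratively via a_i = x_i mod 7, x_{i+1} = (x_i − a_i)/7, with x_0 = x:
  x_0 = 1/10;  a_0 = 5;  x_1 = (x_0 − 5)/7 = -7/10
  x_1 = -7/10;  a_1 = 0;  x_2 = (x_1 − 0)/7 = -1/10
  x_2 = -1/10;  a_2 = 2;  x_3 = (x_2 − 2)/7 = -3/10
  x_3 = -3/10;  a_3 = 6;  x_4 = (x_3 − 6)/7 = -9/10
  x_4 = -9/10;  a_4 = 4;  x_5 = (x_4 − 4)/7 = -7/10
Digits: (5, 0, 2, 6, 4).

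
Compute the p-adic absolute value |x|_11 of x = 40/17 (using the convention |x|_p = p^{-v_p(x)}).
|40/17|_11 = 1

Step 1 — compute v_11(x) by factoring powers of 11 out of the numerator and denominator: v_11(40/17) = 0. Step 2 — apply |x|_p = p^{-v_p(x)} = 11^{0} = 1.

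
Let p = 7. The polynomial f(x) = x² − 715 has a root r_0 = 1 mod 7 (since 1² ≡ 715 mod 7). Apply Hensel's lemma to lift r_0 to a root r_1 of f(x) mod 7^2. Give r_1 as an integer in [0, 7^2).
r_1 = 15 (mod 49)

Hensel's recurrence: r_{i+1} = r_i − f(r_i)·(f′(r_i))^{-1} mod 7^{i+2}, with f′(x) = 2x. Iterate:
  r_0 = 1 (mod 7)
  r_1 = 15 (mod 49)
Final: r_1 = 15, and one checks f(r_1) ≡ 0 mod 7^2.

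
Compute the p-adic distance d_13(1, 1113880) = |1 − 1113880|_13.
d_13(1, 1113880) = 1/371293

Step 1 — x − y = 1 − 1113880 = -1113879. Step 2 — v_13(-1113879) = 5 (factor: -1113879 = −(13^5 · 3); the sign does not affect v_p). Step 3 — |x − y|_13 = 13^{-5} = 1/371293.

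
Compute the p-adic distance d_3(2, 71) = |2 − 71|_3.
d_3(2, 71) = 1/3

Step 1 — x − y = 2 − 71 = -69. Step 2 — v_3(-69) = 1 (factor: -69 = −(3^1 · 23); the sign does not affect v_p). Step 3 — |x − y|_3 = 3^{-1} = 1/3.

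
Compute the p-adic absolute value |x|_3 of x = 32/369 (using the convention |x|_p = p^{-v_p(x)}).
|32/369|_3 = 9

Step 1 — compute v_3(x) by factoring powers of 3 out of the numerator and denominator: v_3(32/369) = -2. Step 2 — apply |x|_p = p^{-v_p(x)} = 3^{2} = 9.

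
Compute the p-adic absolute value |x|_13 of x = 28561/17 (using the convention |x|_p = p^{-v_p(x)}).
|28561/17|_13 = 1/28561

Step 1 — compute v_13(x) by factoring powers of 13 out of the numerator and denominator: v_13(28561/17) = 4. Step 2 — apply |x|_p = p^{-v_p(x)} = 13^{-4} = 1/28561.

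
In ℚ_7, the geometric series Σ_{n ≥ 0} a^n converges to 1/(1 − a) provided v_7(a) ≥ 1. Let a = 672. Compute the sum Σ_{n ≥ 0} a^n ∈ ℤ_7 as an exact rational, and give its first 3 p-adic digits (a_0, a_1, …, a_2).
Σ a^n = 1/(1 − a) = -1/671;  first 3 digits = (1, 5, 3)

v_7(a) = 1 ≥ 1, so the series converges in ℤ_7 to 1/(1 − a) = 1/(1 − 672) = -1/671. Expand this rational in ℤ_7: compute digits iteratively via d_i = x_i mod 7, x_{i+1} = (x_i − d_i)/7. The first 3 digits are (1, 5, 3).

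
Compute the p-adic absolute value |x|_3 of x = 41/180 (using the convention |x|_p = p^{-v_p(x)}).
|41/180|_3 = 9

Step 1 — compute v_3(x) by factoring powers of 3 out of the numerator and denominator: v_3(41/180) = -2. Step 2 — apply |x|_p = p^{-v_p(x)} = 3^{2} = 9.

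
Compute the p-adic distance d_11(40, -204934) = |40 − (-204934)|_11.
d_11(40, -204934) = 1/14641

Step 1 — x − y = 40 − (-204934) = 204974. Step 2 — v_11(204974) = 4 (factor: 204974 = (11^4 · 14); the sign does not affect v_p). Step 3 — |x − y|_11 = 11^{-4} = 1/14641.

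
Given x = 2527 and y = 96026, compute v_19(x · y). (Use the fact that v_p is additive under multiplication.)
v_19(242657702) = 5

v_p(x) = 2 (factor: 2527 = 19^2 · 7); v_p(y) = 3 (factor: 96026 = 19^3 · 14). Additivity: v_p(xy) = v_p(x) + v_p(y) = 2 + 3 = 5. (Direct check: xy = 242657702 = 19^5 · (98).)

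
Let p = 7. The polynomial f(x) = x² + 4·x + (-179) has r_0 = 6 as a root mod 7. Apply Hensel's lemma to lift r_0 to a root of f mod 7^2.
r_1 = 41 (mod 49)

Hensel: r_{i+1} = r_i − f(r_i)·(f′(r_i))^{-1} mod 7^{i+2}, f′(x) = 2x + 4. Iterate:
  r_0 = 6 (mod 7)
  r_1 = 41 (mod 49)
Final: r = 41 satisfies f(r) ≡ 0 mod 7^2.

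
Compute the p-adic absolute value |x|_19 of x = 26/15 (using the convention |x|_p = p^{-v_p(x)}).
|26/15|_19 = 1

Step 1 — compute v_19(x) by factoring powers of 19 out of the numerator and denominator: v_19(26/15) = 0. Step 2 — apply |x|_p = p^{-v_p(x)} = 19^{0} = 1.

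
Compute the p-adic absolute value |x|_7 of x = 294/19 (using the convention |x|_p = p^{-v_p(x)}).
|294/19|_7 = 1/49

Step 1 — compute v_7(x) by factoring powers of 7 out of the numerator and denominator: v_7(294/19) = 2. Step 2 — apply |x|_p = p^{-v_p(x)} = 7^{-2} = 1/49.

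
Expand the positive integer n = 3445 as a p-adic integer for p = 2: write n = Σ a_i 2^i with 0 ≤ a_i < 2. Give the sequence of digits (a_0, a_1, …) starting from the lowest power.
(a_0, a_1, …) = (1, 0, 1, 0, 1, 1, 1, 0, 1, 0, 1, 1)

Repeated division by 2 gives the digits low-to-high: 3445 = 1 + 1·2^2 + 1·2^4 + 1·2^5 + 1·2^6 + 1·2^8 + 1·2^10 + 1·2^11. Digit sequence: (1, 0, 1, 0, 1, 1, 1, 0, 1, 0, 1, 1).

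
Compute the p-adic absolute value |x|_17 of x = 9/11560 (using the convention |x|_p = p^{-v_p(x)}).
|9/11560|_17 = 289

Step 1 — compute v_17(x) by factoring powers of 17 out of the numerator and denominator: v_17(9/11560) = -2. Step 2 — apply |x|_p = p^{-v_p(x)} = 17^{2} = 289.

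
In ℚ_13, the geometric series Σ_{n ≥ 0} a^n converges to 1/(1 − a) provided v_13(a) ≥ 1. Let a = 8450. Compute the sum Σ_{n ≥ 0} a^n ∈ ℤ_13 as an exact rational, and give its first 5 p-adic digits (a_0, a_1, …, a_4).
Σ a^n = 1/(1 − a) = -1/8449;  first 5 digits = (1, 0, 11, 3, 4)

v_13(a) = 2 ≥ 1, so the series converges in ℤ_13 to 1/(1 − a) = 1/(1 − 8450) = -1/8449. Expand this rational in ℤ_13: compute digits iteratively via d_i = x_i mod 13, x_{i+1} = (x_i − d_i)/13. The first 5 digits are (1, 0, 11, 3, 4).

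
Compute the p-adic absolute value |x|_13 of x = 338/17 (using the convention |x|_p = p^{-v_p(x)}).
|338/17|_13 = 1/169

Step 1 — compute v_13(x) by factoring powers of 13 out of the numerator and denominator: v_13(338/17) = 2. Step 2 — apply |x|_p = p^{-v_p(x)} = 13^{-2} = 1/169.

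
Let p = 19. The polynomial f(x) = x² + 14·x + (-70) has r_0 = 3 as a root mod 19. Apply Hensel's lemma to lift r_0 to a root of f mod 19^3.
r_2 = 6159 (mod 6859)

Hensel: r_{i+1} = r_i − f(r_i)·(f′(r_i))^{-1} mod 19^{i+2}, f′(x) = 2x + 14. Iterate:
  r_0 = 3 (mod 19)
  r_1 = 22 (mod 361)
  r_2 = 6159 (mod 6859)
Final: r = 6159 satisfies f(r) ≡ 0 mod 19^3.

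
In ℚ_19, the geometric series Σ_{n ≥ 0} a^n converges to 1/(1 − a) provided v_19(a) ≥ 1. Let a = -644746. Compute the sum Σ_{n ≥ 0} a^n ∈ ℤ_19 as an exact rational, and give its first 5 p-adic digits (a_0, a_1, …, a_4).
Σ a^n = 1/(1 − a) = 1/644747;  first 5 digits = (1, 0, 0, 1, 14)

v_19(a) = 3 ≥ 1, so the series converges in ℤ_19 to 1/(1 − a) = 1/(1 − (-644746)) = 1/644747. Expand this rational in ℤ_19: compute digits iteratively via d_i = x_i mod 19, x_{i+1} = (x_i − d_i)/19. The first 5 digits are (1, 0, 0, 1, 14).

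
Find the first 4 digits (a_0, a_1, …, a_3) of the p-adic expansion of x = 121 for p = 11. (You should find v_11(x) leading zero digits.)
(a_0, …, a_3) = (0, 0, 1, 0)

v_11(121) = 2, so a_0 = ... = a_1 = 0. Factor out: x = 11^2 · u with u = 1 a unit in ℤ_11. Expand u iteratively via a_{v+i} = u_i mod 11, u_{i+1} = (u_i − a_{v+i})/11:
  u_0 = 1;  a_2 = 1;  u_1 = (u_0 − 1)/11 = 0
  u_1 = 0;  a_3 = 0;  u_2 = (u_1 − 0)/11 = 0
Digits: (0, 0, 1, 0).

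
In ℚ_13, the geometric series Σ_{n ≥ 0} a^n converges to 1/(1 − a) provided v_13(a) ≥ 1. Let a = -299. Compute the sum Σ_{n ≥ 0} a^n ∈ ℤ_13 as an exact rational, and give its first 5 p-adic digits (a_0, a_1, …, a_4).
Σ a^n = 1/(1 − a) = 1/300;  first 5 digits = (1, 3, 7, 2, 6)

v_13(a) = 1 ≥ 1, so the series converges in ℤ_13 to 1/(1 − a) = 1/(1 − (-299)) = 1/300. Expand this rational in ℤ_13: compute digits iteratively via d_i = x_i mod 13, x_{i+1} = (x_i − d_i)/13. The first 5 digits are (1, 3, 7, 2, 6).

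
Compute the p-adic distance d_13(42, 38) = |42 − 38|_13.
d_13(42, 38) = 1

Step 1 — x − y = 42 − 38 = 4. Step 2 — v_13(4) = 0 (factor: 4 = (13^0 · 4); the sign does not affect v_p). Step 3 — |x − y|_13 = 13^{0} = 1.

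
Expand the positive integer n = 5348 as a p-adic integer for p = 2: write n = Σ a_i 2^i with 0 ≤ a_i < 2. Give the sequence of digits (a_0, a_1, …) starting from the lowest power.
(a_0, a_1, …) = (0, 0, 1, 0, 0, 1, 1, 1, 0, 0, 1, 0, 1)

Repeated division by 2 gives the digits low-to-high: 5348 = 1·2^2 + 1·2^5 + 1·2^6 + 1·2^7 + 1·2^10 + 1·2^12. Digit sequence: (0, 0, 1, 0, 0, 1, 1, 1, 0, 0, 1, 0, 1).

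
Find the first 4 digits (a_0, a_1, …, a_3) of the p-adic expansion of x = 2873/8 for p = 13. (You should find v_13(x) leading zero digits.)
(a_0, …, a_3) = (0, 0, 7, 11)

v_13(2873/8) = 2, so a_0 = ... = a_1 = 0. Factor out: x = 13^2 · u with u = 17/8 a unit in ℤ_13. Expand u iteratively via a_{v+i} = u_i mod 13, u_{i+1} = (u_i − a_{v+i})/13:
  u_0 = 17/8;  a_2 = 7;  u_1 = (u_0 − 7)/13 = -3/8
  u_1 = -3/8;  a_3 = 11;  u_2 = (u_1 − 11)/13 = -7/8
Digits: (0, 0, 7, 11).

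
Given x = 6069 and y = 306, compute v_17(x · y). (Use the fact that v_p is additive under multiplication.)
v_17(1857114) = 3

v_p(x) = 2 (factor: 6069 = 17^2 · 21); v_p(y) = 1 (factor: 306 = 17^1 · 18). Additivity: v_p(xy) = v_p(x) + v_p(y) = 2 + 1 = 3. (Direct check: xy = 1857114 = 17^3 · (378).)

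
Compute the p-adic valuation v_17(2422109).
v_17(2422109) = 4

v_17(n) is the largest exponent k such that 17^k divides n. Factor out: 2422109 = 17^4 · 29. (Sign doesn't affect v_p.) So v_17(2422109) = 4.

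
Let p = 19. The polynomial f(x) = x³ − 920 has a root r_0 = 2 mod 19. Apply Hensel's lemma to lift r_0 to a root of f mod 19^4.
r_3 = 93216 (mod 130321)

Hensel: r_{i+1} = r_i − f(r_i)/f′(r_i) mod 19^{i+2}, where f′(x) = 3x². Iterate:
  r_0 = 2 (mod 19)
  r_1 = 78 (mod 361)
  r_2 = 4049 (mod 6859)
  r_3 = 93216 (mod 130321)
Final: r = 93216 with f(r) ≡ 0 mod 19^4.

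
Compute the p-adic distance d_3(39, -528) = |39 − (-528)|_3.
d_3(39, -528) = 1/81

Step 1 — x − y = 39 − (-528) = 567. Step 2 — v_3(567) = 4 (factor: 567 = (3^4 · 7); the sign does not affect v_p). Step 3 — |x − y|_3 = 3^{-4} = 1/81.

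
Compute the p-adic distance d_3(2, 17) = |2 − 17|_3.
d_3(2, 17) = 1/3

Step 1 — x − y = 2 − 17 = -15. Step 2 — v_3(-15) = 1 (factor: -15 = −(3^1 · 5); the sign does not affect v_p). Step 3 — |x − y|_3 = 3^{-1} = 1/3.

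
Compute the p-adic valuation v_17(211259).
v_17(211259) = 3

v_17(n) is the largest exponent k such that 17^k divides n. Factor out: 211259 = 17^3 · 43. (Sign doesn't affect v_p.) So v_17(211259) = 3.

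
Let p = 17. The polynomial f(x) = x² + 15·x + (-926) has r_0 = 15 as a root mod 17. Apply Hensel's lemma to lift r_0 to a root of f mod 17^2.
r_1 = 32 (mod 289)

Hensel: r_{i+1} = r_i − f(r_i)·(f′(r_i))^{-1} mod 17^{i+2}, f′(x) = 2x + 15. Iterate:
  r_0 = 15 (mod 17)
  r_1 = 32 (mod 289)
Final: r = 32 satisfies f(r) ≡ 0 mod 17^2.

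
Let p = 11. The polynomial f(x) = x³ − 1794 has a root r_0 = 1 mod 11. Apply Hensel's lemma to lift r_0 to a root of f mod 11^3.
r_2 = 397 (mod 1331)

Hensel: r_{i+1} = r_i − f(r_i)/f′(r_i) mod 11^{i+2}, where f′(x) = 3x². Iterate:
  r_0 = 1 (mod 11)
  r_1 = 34 (mod 121)
  r_2 = 397 (mod 1331)
Final: r = 397 with f(r) ≡ 0 mod 11^3.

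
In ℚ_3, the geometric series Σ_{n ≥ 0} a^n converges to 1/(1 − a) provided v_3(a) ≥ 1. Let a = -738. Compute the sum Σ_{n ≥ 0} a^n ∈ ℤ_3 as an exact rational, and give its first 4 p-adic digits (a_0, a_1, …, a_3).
Σ a^n = 1/(1 − a) = 1/739;  first 4 digits = (1, 0, 2, 2)

v_3(a) = 2 ≥ 1, so the series converges in ℤ_3 to 1/(1 − a) = 1/(1 − (-738)) = 1/739. Expand this rational in ℤ_3: compute digits iteratively via d_i = x_i mod 3, x_{i+1} = (x_i − d_i)/3. The first 4 digits are (1, 0, 2, 2).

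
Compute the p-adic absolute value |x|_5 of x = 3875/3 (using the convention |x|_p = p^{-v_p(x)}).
|3875/3|_5 = 1/125

Step 1 — compute v_5(x) by factoring powers of 5 out of the numerator and denominator: v_5(3875/3) = 3. Step 2 — apply |x|_p = p^{-v_p(x)} = 5^{-3} = 1/125.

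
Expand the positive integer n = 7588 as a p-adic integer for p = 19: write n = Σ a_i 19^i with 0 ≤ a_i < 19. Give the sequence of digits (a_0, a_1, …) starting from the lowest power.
(a_0, a_1, …) = (7, 0, 2, 1)

Repeated division by 19 gives the digits low-to-high: 7588 = 7 + 2·19^2 + 1·19^3. Digit sequence: (7, 0, 2, 1).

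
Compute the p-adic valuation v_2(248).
v_2(248) = 3

v_2(n) is the largest exponent k such that 2^k divides n. Factor out: 248 = 2^3 · 31. (Sign doesn't affect v_p.) So v_2(248) = 3.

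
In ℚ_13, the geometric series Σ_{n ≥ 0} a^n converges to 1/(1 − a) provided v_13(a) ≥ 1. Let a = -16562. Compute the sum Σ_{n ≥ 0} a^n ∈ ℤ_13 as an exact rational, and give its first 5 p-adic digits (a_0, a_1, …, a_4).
Σ a^n = 1/(1 − a) = 1/16563;  first 5 digits = (1, 0, 6, 5, 9)

v_13(a) = 2 ≥ 1, so the series converges in ℤ_13 to 1/(1 − a) = 1/(1 − (-16562)) = 1/16563. Expand this rational in ℤ_13: compute digits iteratively via d_i = x_i mod 13, x_{i+1} = (x_i − d_i)/13. The first 5 digits are (1, 0, 6, 5, 9).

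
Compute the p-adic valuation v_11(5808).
v_11(5808) = 2

v_11(n) is the largest exponent k such that 11^k divides n. Factor out: 5808 = 11^2 · 48. (Sign doesn't affect v_p.) So v_11(5808) = 2.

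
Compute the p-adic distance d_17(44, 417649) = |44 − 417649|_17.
d_17(44, 417649) = 1/83521

Step 1 — x − y = 44 − 417649 = -417605. Step 2 — v_17(-417605) = 4 (factor: -417605 = −(17^4 · 5); the sign does not affect v_p). Step 3 — |x − y|_17 = 17^{-4} = 1/83521.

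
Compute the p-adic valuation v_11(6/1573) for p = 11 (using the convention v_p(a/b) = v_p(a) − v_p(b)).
v_11(6/1573) = -2

Factor powers of 11 from the numerator and denominator of the reduced fraction: 6 = 11^0 · 6 and 1573 = 11^2 · 13. Apply v_p(a/b) = v_p(a) − v_p(b): v_11(6/1573) = 0 − 2 = -2.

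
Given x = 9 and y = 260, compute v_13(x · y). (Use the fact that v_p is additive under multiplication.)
v_13(2340) = 1

v_p(x) = 0 (factor: 9 = 13^0 · 9); v_p(y) = 1 (factor: 260 = 13^1 · 20). Additivity: v_p(xy) = v_p(x) + v_p(y) = 0 + 1 = 1. (Direct check: xy = 2340 = 13^1 · (180).)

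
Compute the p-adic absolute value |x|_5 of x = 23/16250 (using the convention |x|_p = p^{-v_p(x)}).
|23/16250|_5 = 625

Step 1 — compute v_5(x) by factoring powers of 5 out of the numerator and denominator: v_5(23/16250) = -4. Step 2 — apply |x|_p = p^{-v_p(x)} = 5^{4} = 625.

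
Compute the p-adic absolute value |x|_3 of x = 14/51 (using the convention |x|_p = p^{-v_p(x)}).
|14/51|_3 = 3

Step 1 — compute v_3(x) by factoring powers of 3 out of the numerator and denominator: v_3(14/51) = -1. Step 2 — apply |x|_p = p^{-v_p(x)} = 3^{1} = 3.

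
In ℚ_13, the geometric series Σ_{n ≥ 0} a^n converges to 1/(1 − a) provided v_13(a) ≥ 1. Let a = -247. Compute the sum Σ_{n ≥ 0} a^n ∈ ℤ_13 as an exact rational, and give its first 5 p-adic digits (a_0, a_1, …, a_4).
Σ a^n = 1/(1 − a) = 1/248;  first 5 digits = (1, 7, 8, 6, 3)

v_13(a) = 1 ≥ 1, so the series converges in ℤ_13 to 1/(1 − a) = 1/(1 − (-247)) = 1/248. Expand this rational in ℤ_13: compute digits iteratively via d_i = x_i mod 13, x_{i+1} = (x_i − d_i)/13. The first 5 digits are (1, 7, 8, 6, 3).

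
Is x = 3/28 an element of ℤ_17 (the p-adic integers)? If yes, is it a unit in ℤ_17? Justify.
x ∈ ℤ_17^× (unit); v_17(x) = 0

ℤ_17 = {x ∈ ℚ_17 : v_17(x) ≥ 0} and ℤ_17^× = {x ∈ ℤ_17 : v_17(x) = 0}. Here v_17(3/28) = v_17(num) − v_17(den) = 0; compare against these criteria.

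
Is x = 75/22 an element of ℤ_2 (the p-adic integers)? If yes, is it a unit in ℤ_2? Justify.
x ∉ ℤ_2 (v_2(x) = -1 < 0)

ℤ_2 = {x ∈ ℚ_2 : v_2(x) ≥ 0} and ℤ_2^× = {x ∈ ℤ_2 : v_2(x) = 0}. Here v_2(75/22) = v_2(num) − v_2(den) = -1; compare against these criteria.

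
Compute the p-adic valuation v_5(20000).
v_5(20000) = 4

v_5(n) is the largest exponent k such that 5^k divides n. Factor out: 20000 = 5^4 · 32. (Sign doesn't affect v_p.) So v_5(20000) = 4.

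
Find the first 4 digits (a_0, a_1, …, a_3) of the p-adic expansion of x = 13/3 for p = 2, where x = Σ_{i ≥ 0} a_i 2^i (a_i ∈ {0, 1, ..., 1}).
(a_0, …, a_3) = (1, 1, 1, 1)

v_2(13/3) = 0 (numerator and denominator both coprime to 2), so x ∈ ℤ_2^×. Compute digits iteratively via a_i = x_i mod 2, x_{i+1} = (x_i − a_i)/2, with x_0 = x:
  x_0 = 13/3;  a_0 = 1;  x_1 = (x_0 − 1)/2 = 5/3
  x_1 = 5/3;  a_1 = 1;  x_2 = (x_1 − 1)/2 = 1/3
  x_2 = 1/3;  a_2 = 1;  x_3 = (x_2 − 1)/2 = -1/3
  x_3 = -1/3;  a_3 = 1;  x_4 = (x_3 − 1)/2 = -2/3
Digits: (1, 1, 1, 1).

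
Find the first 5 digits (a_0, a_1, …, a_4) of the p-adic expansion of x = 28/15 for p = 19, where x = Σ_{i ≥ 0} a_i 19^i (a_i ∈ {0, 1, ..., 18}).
(a_0, …, a_4) = (12, 2, 10, 2, 10)

v_19(28/15) = 0 (numerator and denominator both coprime to 19), so x ∈ ℤ_19^×. Compute digits iteratively via a_i = x_i mod 19, x_{i+1} = (x_i − a_i)/19, with x_0 = x:
  x_0 = 28/15;  a_0 = 12;  x_1 = (x_0 − 12)/19 = -8/15
  x_1 = -8/15;  a_1 = 2;  x_2 = (x_1 − 2)/19 = -2/15
  x_2 = -2/15;  a_2 = 10;  x_3 = (x_2 − 10)/19 = -8/15
  x_3 = -8/15;  a_3 = 2;  x_4 = (x_3 − 2)/19 = -2/15
  x_4 = -2/15;  a_4 = 10;  x_5 = (x_4 − 10)/19 = -8/15
Digits: (12, 2, 10, 2, 10).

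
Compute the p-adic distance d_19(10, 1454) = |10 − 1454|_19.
d_19(10, 1454) = 1/361

Step 1 — x − y = 10 − 1454 = -1444. Step 2 — v_19(-1444) = 2 (factor: -1444 = −(19^2 · 4); the sign does not affect v_p). Step 3 — |x − y|_19 = 19^{-2} = 1/361.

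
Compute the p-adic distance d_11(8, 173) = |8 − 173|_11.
d_11(8, 173) = 1/11

Step 1 — x − y = 8 − 173 = -165. Step 2 — v_11(-165) = 1 (factor: -165 = −(11^1 · 15); the sign does not affect v_p). Step 3 — |x − y|_11 = 11^{-1} = 1/11.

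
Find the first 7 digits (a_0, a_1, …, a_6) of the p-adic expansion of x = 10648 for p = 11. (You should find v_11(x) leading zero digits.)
(a_0, …, a_6) = (0, 0, 0, 8, 0, 0, 0)

v_11(10648) = 3, so a_0 = ... = a_2 = 0. Factor out: x = 11^3 · u with u = 8 a unit in ℤ_11. Expand u iteratively via a_{v+i} = u_i mod 11, u_{i+1} = (u_i − a_{v+i})/11:
  u_0 = 8;  a_3 = 8;  u_1 = (u_0 − 8)/11 = 0
  u_1 = 0;  a_4 = 0;  u_2 = (u_1 − 0)/11 = 0
  u_2 = 0;  a_5 = 0;  u_3 = (u_2 − 0)/11 = 0
  u_3 = 0;  a_6 = 0;  u_4 = (u_3 − 0)/11 = 0
Digits: (0, 0, 0, 8, 0, 0, 0).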